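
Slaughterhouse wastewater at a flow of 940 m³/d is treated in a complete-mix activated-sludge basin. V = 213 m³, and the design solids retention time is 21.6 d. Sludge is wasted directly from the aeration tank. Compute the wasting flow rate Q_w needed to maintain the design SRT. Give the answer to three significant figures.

Q_w ≈ 9.86 m³/d

For wasting at MLVSS concentration, Q_w = V/θ_c = 213.0/21.6 = 9.861 m³/d.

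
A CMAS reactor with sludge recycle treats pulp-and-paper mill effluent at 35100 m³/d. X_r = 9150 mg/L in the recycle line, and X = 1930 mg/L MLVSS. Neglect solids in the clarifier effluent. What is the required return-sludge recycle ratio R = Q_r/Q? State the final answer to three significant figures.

Mass balance around the secondary clarifier (neglecting effluent solids): R = X / (X_r − X) = 1930 / (9150 − 1930) = 0.2673.

R ≈ 0.267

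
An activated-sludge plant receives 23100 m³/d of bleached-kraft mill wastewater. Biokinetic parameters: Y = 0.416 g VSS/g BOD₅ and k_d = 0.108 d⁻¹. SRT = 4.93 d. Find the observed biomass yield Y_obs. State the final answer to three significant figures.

The observed yield is Y_obs = Y/(1 + k_d·θ_c) = 0.416 / (1 + 0.108 × 4.93) = 0.416 / 1.532 = 0.2715 g VSS per g BOD₅ removed.

Y_obs ≈ 0.271 g VSS/g BOD₅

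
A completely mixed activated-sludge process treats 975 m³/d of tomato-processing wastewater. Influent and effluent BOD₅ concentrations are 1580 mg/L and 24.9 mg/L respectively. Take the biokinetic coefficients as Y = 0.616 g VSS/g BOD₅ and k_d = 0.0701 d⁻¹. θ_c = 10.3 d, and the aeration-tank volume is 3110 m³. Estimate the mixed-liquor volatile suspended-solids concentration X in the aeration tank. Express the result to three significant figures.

X ≈ 1800 mg/L

X = Y·Q·ΔS·θ_c / [V·(1 + k_d θ_c)] = 0.616 × 975 × (1580 − 24.9) × 10.3 / [3110 × (1 + 0.0701 × 10.3)] = 1796 mg/L.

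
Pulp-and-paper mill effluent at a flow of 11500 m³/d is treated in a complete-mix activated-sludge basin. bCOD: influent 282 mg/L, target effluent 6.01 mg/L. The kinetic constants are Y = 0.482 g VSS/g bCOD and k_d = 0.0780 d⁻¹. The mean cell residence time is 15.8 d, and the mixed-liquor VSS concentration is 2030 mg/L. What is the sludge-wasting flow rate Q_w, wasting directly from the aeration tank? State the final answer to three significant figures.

From the SRT design equation V = Y Q (S₀−S) θ_c / [X (1 + k_d θ_c)] = 0.482 × 11500 × (282 − 6.01) × 15.8 / [2030 × (1 + 0.0780 × 15.8)] = 2.42×10^7 / 4532 = 5334 m³.
Wasting from the aeration tank: Q_w = V / θ_c = 5334 / 15.8 = 337.6 m³/d.

Q_w ≈ 338 m³/d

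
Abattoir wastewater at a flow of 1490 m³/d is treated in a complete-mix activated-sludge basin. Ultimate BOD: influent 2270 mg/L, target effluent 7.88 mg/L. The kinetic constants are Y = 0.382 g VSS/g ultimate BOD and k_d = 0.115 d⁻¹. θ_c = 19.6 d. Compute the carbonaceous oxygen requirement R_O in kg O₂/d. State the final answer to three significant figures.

R_O ≈ 2810 kg O₂/d

Correct the yield for decay: Y_obs = Y/(1 + k_d θ_c) = 0.382 / (1 + 0.115 × 19.6) = 0.382 / 3.254 = 0.1174.
ΔS = 2270 − 7.88 = 2262 mg/L, so the substrate removal rate is 1490 × 2262/1000 = 3371 kg ultimate BOD/d.
P_X = Y_obs·Q·(S₀ − S) = 0.1174 × 3371 = 395.7 kg VSS/d.
R_O = Q·ΔS − 1.42 P_X = 3371 − 561.9 = 2809 kg O₂/d.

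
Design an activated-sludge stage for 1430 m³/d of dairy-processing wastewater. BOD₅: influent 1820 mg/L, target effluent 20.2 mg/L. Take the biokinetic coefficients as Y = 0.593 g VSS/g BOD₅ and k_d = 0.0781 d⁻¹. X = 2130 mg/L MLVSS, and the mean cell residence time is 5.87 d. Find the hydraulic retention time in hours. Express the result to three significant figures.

τ ≈ 48.4 h

Rearranging the biomass balance for a CMAS with decay, V = Y·Q·ΔS·θ_c / [X·(1+k_d θ_c)] = 0.593 × 1430 × (1820 − 20.2) × 5.87 / [2130 × (1 + 0.0781 × 5.87)] = 8.96×10^6 / 3106 = 2884 m³.
τ = V/Q = 2884/1430 = 2.017 d, or 48.40 h.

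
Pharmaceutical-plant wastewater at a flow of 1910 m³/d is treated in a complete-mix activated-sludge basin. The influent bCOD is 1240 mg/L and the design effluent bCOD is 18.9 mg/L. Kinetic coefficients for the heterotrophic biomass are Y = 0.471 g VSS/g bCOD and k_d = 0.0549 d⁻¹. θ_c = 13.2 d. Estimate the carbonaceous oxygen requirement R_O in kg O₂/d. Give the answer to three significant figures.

Observed yield with endogenous decay: Y_obs = Y / (1 + k_d·θ_c) = 0.471 / (1 + 0.0549 × 13.2) = 0.471 / 1.725 = 0.2731 g VSS/g bCOD.
Substrate removed = Q·(S₀ − S) = 1910 m³/d × (1240 − 18.9) g/m³ = 2.33×10^6 g/d = 2332 kg/d.
P_X = Y_obs·Q·(S₀ − S) = 0.2731 × 2332 = 636.9 kg VSS/d.
Carbonaceous O₂ demand = substrate oxidised − cell-mass equivalent = 2332 − 1.42 × 636.9 = 1428 kg O₂/d.

R_O ≈ 1430 kg O₂/d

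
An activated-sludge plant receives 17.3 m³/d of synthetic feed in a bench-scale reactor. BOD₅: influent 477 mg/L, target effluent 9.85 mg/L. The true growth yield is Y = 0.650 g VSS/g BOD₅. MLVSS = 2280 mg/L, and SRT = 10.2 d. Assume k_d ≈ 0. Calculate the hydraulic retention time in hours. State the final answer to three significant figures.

τ ≈ 32.6 h

Biomass mass balance (decay neglected): V·X = Y·Q·(S₀ − S)·θ_c, so V = 0.650 × 17.3 × (477 − 9.85) × 10.2 / 2280 = 23.50 m³.
HRT = V/Q = 23.50 m³ / 17.3 m³·d⁻¹ = 1.358 d × 24 = 32.60 h.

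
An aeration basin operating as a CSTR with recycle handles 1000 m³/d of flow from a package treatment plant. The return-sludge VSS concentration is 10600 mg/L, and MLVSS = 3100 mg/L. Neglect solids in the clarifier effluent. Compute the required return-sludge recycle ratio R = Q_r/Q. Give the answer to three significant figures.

R ≈ 0.413

Solids balance on the clarifier gives (1+R)X = R·X_r, so R = X/(X_r − X) = 3100 / (10600 − 3100) = 0.4133.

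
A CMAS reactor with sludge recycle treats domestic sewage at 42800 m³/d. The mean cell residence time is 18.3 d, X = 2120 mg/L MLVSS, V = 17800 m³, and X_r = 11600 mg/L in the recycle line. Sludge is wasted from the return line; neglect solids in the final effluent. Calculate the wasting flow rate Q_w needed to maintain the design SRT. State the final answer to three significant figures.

Q_w ≈ 178 m³/d

Q_w = (V·X)/(θ_c X_r) = 17800 × 2120 / (18.3 × 11600) = 177.8 m³/d.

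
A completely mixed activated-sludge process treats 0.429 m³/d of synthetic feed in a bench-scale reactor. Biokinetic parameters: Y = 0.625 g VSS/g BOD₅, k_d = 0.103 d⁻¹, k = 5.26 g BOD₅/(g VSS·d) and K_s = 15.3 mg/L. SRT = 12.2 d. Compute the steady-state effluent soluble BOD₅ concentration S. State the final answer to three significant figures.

From the Monod/SRT balance for a CMAS, S = K_s·(1+k_d θ_c)/[θ_c·(Y k − k_d) − 1] = 15.3 × (1 + 0.103 × 12.2) / [12.2 × (0.625 × 5.26 − 0.103) − 1] = 34.53 / 37.85 = 0.9122 mg/L.

S ≈ 0.912 mg/L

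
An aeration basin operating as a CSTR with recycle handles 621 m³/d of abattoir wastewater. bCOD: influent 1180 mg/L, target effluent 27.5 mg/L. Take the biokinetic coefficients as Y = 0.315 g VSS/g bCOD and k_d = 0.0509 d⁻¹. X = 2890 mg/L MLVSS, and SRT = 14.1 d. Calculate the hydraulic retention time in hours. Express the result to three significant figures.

τ ≈ 24.7 h

Steady-state biomass mass balance: V·X·(1 + k_d·θ_c) = Y·Q·(S₀ − S)·θ_c, so V = 0.315 × 621 × (1180 − 27.5) × 14.1 / [2890 × (1 + 0.0509 × 14.1)] = 3.18×10^6 / 4964 = 640.4 m³.
Hydraulic retention time τ = V/Q = 640.4 / 621 = 1.031 d = 24.75 h.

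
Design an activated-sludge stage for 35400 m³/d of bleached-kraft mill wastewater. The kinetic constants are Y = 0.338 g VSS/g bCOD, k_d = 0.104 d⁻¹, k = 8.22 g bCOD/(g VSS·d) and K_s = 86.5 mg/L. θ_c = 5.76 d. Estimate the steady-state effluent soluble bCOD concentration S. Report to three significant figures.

S ≈ 9.60 mg/L

Effluent substrate depends only on kinetics and SRT: S = K_s(1 + k_d θ_c) / [θ_c(Yk − k_d) − 1] = 86.5 × (1 + 0.104 × 5.76) / [5.76 × (0.338 × 8.22 − 0.104) − 1] = 138.3 / 14.40 = 9.602 mg/L.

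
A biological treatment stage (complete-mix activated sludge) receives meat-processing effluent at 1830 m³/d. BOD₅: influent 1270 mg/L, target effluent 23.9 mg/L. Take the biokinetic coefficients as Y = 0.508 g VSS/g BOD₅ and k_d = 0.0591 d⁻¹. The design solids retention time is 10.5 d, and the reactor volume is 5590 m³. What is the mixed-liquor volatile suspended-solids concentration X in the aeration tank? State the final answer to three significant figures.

From V·X·(1 + k_d·θ_c) = Y·Q·(S₀ − S)·θ_c: X = 0.508 × 1830 × (1270 − 23.9) × 10.5 / [5590 × (1 + 0.0591 × 10.5)] = 1343 mg/L.

X ≈ 1340 mg/L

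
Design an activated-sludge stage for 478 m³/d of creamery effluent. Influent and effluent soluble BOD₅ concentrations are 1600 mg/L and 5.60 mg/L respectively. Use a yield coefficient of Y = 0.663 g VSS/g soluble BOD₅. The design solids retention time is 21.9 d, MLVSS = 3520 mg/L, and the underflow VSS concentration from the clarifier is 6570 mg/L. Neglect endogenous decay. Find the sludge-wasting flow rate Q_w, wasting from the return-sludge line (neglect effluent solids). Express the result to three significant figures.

Q_w ≈ 76.9 m³/d

Biomass mass balance (decay neglected): V·X = Y·Q·(S₀ − S)·θ_c, so V = 0.663 × 478 × (1600 − 5.60) × 21.9 / 3520 = 3144 m³.
θ_c = V·X/(Q_w·X_r) when wasting from the recycle, so Q_w = V·X/(θ_c·X_r) = 3144 × 3520 / (21.9 × 6570) = 76.91 m³/d.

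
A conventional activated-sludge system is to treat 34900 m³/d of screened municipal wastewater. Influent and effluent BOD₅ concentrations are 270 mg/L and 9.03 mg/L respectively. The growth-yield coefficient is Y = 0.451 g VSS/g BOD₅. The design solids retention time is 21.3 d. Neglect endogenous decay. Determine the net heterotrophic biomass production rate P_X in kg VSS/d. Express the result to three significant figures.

P_X ≈ 4110 kg VSS/d

With endogenous decay neglected, the observed yield equals the true yield: Y_obs = Y = 0.451 g VSS/g BOD₅.
ΔS = 270 − 9.03 = 261.0 mg/L, so the substrate removal rate is 34900 × 261.0/1000 = 9108 kg BOD₅/d.
Biomass produced: P_X = Y_obs·Q·ΔS = 0.4510 × 9108 ≈ 4108 kg VSS/d.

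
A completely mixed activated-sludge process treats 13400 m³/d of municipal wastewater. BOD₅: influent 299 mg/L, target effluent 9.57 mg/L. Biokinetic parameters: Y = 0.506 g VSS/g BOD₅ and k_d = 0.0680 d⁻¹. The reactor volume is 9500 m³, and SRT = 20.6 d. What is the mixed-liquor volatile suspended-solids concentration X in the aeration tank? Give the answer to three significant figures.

X ≈ 1770 mg/L

From V·X·(1 + k_d·θ_c) = Y·Q·(S₀ − S)·θ_c: X = 0.506 × 13400 × (299 − 9.57) × 20.6 / [9500 × (1 + 0.0680 × 20.6)] = 1773 mg/L.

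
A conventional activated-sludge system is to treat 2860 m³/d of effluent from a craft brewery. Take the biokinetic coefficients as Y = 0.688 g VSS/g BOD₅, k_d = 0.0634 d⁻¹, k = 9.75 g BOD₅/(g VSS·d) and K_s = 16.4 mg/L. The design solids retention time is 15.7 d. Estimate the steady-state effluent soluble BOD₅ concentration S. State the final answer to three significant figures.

S ≈ 0.317 mg/L

Effluent substrate depends only on kinetics and SRT: S = K_s(1 + k_d θ_c) / [θ_c(Yk − k_d) − 1] = 16.4 × (1 + 0.0634 × 15.7) / [15.7 × (0.688 × 9.75 − 0.0634) − 1] = 32.72 / 103.3 = 0.3167 mg/L.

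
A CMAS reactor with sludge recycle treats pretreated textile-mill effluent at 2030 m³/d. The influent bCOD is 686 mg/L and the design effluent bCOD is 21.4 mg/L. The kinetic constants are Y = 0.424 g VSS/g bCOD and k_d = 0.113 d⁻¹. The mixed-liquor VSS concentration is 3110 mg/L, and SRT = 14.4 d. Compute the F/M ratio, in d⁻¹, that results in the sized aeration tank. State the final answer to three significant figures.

From the SRT design equation V = Y Q (S₀−S) θ_c / [X (1 + k_d θ_c)] = 0.424 × 2030 × (686 − 21.4) × 14.4 / [3110 × (1 + 0.113 × 14.4)] = 8.24×10^6 / 8171 = 1008 m³.
F/M = applied load / biomass = Q·S₀/(V·X) = 2030 × 686 / (1008 × 3110) = 0.4441 d⁻¹.

F/M ≈ 0.444 d⁻¹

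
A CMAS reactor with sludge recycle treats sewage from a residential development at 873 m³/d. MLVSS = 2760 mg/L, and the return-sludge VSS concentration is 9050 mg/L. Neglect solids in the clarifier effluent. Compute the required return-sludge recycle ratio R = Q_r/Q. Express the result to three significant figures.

R = Q_r/Q = X/(X_r − X) = 2760 / (9050 − 2760) = 0.4388.

R ≈ 0.439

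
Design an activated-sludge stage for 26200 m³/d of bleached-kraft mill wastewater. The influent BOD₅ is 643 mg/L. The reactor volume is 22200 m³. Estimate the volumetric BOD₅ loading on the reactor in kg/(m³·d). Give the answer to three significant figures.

Applied BOD₅ load per unit volume = Q·S₀/V = (26200 × 643/1000)/22200 = 0.7589 kg BOD₅·m⁻³·d⁻¹.

L_v ≈ 0.759 kg BOD₅/(m³·d)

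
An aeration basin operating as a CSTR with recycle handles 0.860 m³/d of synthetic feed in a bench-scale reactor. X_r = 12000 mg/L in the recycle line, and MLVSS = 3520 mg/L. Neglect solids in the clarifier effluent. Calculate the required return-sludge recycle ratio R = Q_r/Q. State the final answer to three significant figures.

R ≈ 0.415

Mass balance around the secondary clarifier (neglecting effluent solids): R = X / (X_r − X) = 3520 / (12000 − 3520) = 0.4151.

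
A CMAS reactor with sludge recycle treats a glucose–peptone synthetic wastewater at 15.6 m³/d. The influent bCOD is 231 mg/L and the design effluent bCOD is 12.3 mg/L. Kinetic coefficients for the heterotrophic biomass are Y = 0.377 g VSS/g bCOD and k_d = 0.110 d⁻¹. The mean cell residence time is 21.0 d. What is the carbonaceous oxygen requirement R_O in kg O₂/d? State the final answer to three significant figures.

R_O ≈ 2.86 kg O₂/d

Y_obs = Y / (1 + k_d θ_c) = 0.377 / (1 + 0.110 × 21.0) = 0.377 / 3.310 = 0.1139.
Mass of bCOD removed per day: Q(S₀ − S) = 15.6 × 218.7 g/m³ = 3.412 kg/d.
P_X = Y_obs·Q·(S₀ − S) = 0.1139 × 3.412 = 0.3886 kg VSS/d.
Carbonaceous O₂ demand = substrate oxidised − cell-mass equivalent = 3.412 − 1.42 × 0.3886 = 2.860 kg O₂/d.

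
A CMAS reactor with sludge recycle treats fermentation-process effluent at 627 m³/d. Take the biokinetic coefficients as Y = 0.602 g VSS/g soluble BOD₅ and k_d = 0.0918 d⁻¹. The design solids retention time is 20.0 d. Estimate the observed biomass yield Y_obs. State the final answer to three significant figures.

Correct the yield for decay: Y_obs = Y/(1 + k_d θ_c) = 0.602 / (1 + 0.0918 × 20.0) = 0.602 / 2.836 = 0.2123.

Y_obs ≈ 0.212 g VSS/g soluble BOD₅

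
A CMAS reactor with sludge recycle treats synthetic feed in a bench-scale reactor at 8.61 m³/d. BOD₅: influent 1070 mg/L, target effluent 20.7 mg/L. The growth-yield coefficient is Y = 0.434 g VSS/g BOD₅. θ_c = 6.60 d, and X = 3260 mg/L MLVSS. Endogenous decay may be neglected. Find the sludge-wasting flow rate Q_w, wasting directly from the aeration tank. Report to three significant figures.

Q_w ≈ 1.20 m³/d

With k_d = 0 the design equation reduces to V = Y Q (S₀−S) θ_c / X = 0.434 × 8.61 × (1070 − 20.7) × 6.60 / 3260 = 7.938 m³.
Wasting from the aeration tank: Q_w = V / θ_c = 7.938 / 6.60 = 1.203 m³/d.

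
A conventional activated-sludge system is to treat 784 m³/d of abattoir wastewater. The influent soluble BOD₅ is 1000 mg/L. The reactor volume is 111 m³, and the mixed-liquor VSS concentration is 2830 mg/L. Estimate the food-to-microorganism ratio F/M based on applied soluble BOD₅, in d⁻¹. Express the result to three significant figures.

F/M ≈ 2.50 d⁻¹

F/M = Q·S₀ / (V·X) = 784 × 1000 / (111.0 × 2830) = 2.496 g soluble BOD₅·(g VSS·d)⁻¹.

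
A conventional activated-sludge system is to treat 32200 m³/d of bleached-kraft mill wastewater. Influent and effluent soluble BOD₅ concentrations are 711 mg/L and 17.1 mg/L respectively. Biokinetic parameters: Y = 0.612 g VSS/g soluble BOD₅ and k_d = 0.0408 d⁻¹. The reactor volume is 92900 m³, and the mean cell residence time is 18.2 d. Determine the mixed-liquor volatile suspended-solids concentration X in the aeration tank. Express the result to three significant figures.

From V·X·(1 + k_d·θ_c) = Y·Q·(S₀ − S)·θ_c: X = 0.612 × 32200 × (711 − 17.1) × 18.2 / [92900 × (1 + 0.0408 × 18.2)] = 1537 mg/L.

X ≈ 1540 mg/L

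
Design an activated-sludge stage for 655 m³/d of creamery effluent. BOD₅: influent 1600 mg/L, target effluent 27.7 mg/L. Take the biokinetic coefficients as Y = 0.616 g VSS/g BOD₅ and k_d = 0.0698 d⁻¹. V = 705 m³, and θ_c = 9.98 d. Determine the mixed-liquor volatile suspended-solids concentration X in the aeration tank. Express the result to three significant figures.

X ≈ 5290 mg/L

From V·X·(1 + k_d·θ_c) = Y·Q·(S₀ − S)·θ_c: X = 0.616 × 655 × (1600 − 27.7) × 9.98 / [705 × (1 + 0.0698 × 9.98)] = 5293 mg/L.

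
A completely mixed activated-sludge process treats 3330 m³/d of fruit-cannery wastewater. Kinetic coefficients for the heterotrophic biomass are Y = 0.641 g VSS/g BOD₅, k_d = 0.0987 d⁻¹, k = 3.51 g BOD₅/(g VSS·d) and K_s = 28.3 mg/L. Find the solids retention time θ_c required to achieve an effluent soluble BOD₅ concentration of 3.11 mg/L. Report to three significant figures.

θ_c ≈ 8.06 d

From 1/θ_c = Y·k·S/(K_s + S) − k_d: Y·k·S/(K_s+S) = 0.641 × 3.51 × 3.11 / (28.3 + 3.11) = 0.2228 d⁻¹.
Then 1/θ_c = μ − k_d = 0.2228 − 0.0987 = 0.1241 d⁻¹, giving θ_c = 8.060 d.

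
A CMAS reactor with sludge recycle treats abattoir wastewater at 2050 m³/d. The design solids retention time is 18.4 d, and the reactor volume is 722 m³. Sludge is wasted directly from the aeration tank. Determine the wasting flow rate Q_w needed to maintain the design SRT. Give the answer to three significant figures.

Wasting from the aeration tank: Q_w = V / θ_c = 722.0 / 18.4 = 39.24 m³/d.

Q_w ≈ 39.2 m³/d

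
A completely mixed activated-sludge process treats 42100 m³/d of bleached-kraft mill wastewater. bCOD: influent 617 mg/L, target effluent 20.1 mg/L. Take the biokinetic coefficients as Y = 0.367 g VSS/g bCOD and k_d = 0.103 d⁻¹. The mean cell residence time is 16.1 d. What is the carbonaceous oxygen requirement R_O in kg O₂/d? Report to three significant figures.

Observed yield with endogenous decay: Y_obs = Y / (1 + k_d·θ_c) = 0.367 / (1 + 0.103 × 16.1) = 0.367 / 2.658 = 0.1381 g VSS/g bCOD.
Q·(S₀ − S) = 42100 × (617 − 20.1) × 10⁻³ = 25129 kg/d removed.
Net sludge production P_X = 0.1381 × 25129 = 3469 kg VSS/d.
R_O = Q·ΔS − 1.42 P_X = 25129 − 4926 = 20203 kg O₂/d.

R_O ≈ 20200 kg O₂/d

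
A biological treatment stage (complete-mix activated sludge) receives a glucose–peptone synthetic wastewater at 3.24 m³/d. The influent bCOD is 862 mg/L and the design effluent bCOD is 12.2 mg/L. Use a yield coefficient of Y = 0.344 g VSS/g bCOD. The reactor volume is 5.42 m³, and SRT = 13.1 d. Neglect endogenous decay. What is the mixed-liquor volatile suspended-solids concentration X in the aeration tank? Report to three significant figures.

X = Y·Q·ΔS·θ_c / V = 0.344 × 3.24 × (862 − 12.2) × 13.1 / 5.42 = 2289 mg/L.

X ≈ 2290 mg/L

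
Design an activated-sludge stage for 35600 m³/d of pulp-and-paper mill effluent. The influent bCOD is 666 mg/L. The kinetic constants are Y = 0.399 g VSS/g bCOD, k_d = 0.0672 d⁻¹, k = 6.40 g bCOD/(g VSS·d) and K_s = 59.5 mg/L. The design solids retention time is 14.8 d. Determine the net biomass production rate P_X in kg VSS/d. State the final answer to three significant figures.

P_X ≈ 4720 kg VSS/d

Effluent substrate depends only on kinetics and SRT: S = K_s(1 + k_d θ_c) / [θ_c(Yk − k_d) − 1] = 59.5 × (1 + 0.0672 × 14.8) / [14.8 × (0.399 × 6.40 − 0.0672) − 1] = 118.7 / 35.80 = 3.315 mg/L.
The observed yield is Y_obs = Y/(1 + k_d·θ_c) = 0.399 / (1 + 0.0672 × 14.8) = 0.399 / 1.995 = 0.2000 g VSS per g bCOD removed.
Mass of bCOD removed per day: Q(S₀ − S) = 35600 × 662.7 g/m³ = 23591 kg/d.
Net biomass production P_X = Y_obs × Q·(S₀ − S) = 0.2000 × 23591 = 4719 kg VSS/d.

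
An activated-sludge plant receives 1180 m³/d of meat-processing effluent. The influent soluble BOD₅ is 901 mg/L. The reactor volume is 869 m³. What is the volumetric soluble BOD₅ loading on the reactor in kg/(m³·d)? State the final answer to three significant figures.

L_v ≈ 1.22 kg soluble BOD₅/(m³·d)

Applied soluble BOD₅ load per unit volume = Q·S₀/V = (1180 × 901/1000)/869.0 = 1.223 kg soluble BOD₅·m⁻³·d⁻¹.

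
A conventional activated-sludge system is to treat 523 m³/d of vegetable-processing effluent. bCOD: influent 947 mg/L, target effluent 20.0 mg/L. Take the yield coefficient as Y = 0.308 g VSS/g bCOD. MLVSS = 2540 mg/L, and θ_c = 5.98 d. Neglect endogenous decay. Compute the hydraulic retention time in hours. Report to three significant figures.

τ ≈ 16.1 h

With k_d = 0 the design equation reduces to V = Y Q (S₀−S) θ_c / X = 0.308 × 523 × (947 − 20.0) × 5.98 / 2540 = 351.6 m³.
HRT = V/Q = 351.6 m³ / 523 m³·d⁻¹ = 0.6722 d × 24 = 16.13 h.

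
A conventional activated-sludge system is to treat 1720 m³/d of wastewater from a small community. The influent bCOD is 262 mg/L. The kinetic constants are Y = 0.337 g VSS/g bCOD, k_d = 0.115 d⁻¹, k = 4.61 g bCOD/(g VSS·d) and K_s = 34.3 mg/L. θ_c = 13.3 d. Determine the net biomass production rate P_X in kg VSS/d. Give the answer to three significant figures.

From the Monod/SRT balance for a CMAS, S = K_s·(1+k_d θ_c)/[θ_c·(Y k − k_d) − 1] = 34.3 × (1 + 0.115 × 13.3) / [13.3 × (0.337 × 4.61 − 0.115) − 1] = 86.76 / 18.13 = 4.785 mg/L.
Y_obs = Y / (1 + k_d θ_c) = 0.337 / (1 + 0.115 × 13.3) = 0.337 / 2.530 = 0.1332.
ΔS = 262 − 4.78 = 257.2 mg/L, so the substrate removal rate is 1720 × 257.2/1000 = 442.4 kg bCOD/d.
Net biomass production P_X = Y_obs × Q·(S₀ − S) = 0.1332 × 442.4 = 58.94 kg VSS/d.

P_X ≈ 58.9 kg VSS/d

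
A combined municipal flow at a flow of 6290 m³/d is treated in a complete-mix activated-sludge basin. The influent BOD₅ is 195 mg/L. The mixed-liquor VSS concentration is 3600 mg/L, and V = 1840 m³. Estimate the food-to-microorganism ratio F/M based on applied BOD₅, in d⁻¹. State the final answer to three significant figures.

Food-to-microorganism ratio F/M = Q S₀ / (V X) = 6290 × 195 / (1840 × 3600) = 0.1852 d⁻¹.

F/M ≈ 0.185 d⁻¹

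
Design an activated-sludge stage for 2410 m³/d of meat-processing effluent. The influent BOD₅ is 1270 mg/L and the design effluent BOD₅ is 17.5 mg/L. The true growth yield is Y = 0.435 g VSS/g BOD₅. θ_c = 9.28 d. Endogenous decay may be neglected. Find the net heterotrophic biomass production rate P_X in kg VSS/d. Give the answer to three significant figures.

P_X ≈ 1310 kg VSS/d

With endogenous decay neglected, the observed yield equals the true yield: Y_obs = Y = 0.435 g VSS/g BOD₅.
Mass of BOD₅ removed per day: Q(S₀ − S) = 2410 × 1252 g/m³ = 3019 kg/d.
P_X = Y_obs · Q(S₀ − S) = 0.4350 × 3019 = 1313 kg VSS/d.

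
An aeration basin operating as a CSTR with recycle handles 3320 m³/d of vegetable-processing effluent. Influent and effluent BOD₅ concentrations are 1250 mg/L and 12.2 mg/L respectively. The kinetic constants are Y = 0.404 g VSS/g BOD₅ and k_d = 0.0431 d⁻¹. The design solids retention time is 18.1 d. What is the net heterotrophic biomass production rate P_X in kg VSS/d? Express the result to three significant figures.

P_X ≈ 933 kg VSS/d

Correct the yield for decay: Y_obs = Y/(1 + k_d θ_c) = 0.404 / (1 + 0.0431 × 18.1) = 0.404 / 1.780 = 0.2270.
ΔS = 1250 − 12.2 = 1238 mg/L, so the substrate removal rate is 3320 × 1238/1000 = 4109 kg BOD₅/d.
Net biomass production P_X = Y_obs × Q·(S₀ − S) = 0.2270 × 4109 = 932.7 kg VSS/d.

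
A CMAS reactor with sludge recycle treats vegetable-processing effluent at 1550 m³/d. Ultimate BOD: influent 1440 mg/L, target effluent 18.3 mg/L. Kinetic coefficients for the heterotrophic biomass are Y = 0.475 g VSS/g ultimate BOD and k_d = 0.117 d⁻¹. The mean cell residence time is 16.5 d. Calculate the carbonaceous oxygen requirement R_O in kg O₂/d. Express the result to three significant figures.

Correct the yield for decay: Y_obs = Y/(1 + k_d θ_c) = 0.475 / (1 + 0.117 × 16.5) = 0.475 / 2.931 = 0.1621.
Substrate removed = Q·(S₀ − S) = 1550 m³/d × (1440 − 18.3) g/m³ = 2.2×10^6 g/d = 2204 kg/d.
Net sludge production P_X = 0.1621 × 2204 = 357.2 kg VSS/d.
R_O = Q·(S₀ − S) − 1.42·P_X = 2204 − 1.42 × 357.2 = 1696 kg O₂/d.

R_O ≈ 1700 kg O₂/d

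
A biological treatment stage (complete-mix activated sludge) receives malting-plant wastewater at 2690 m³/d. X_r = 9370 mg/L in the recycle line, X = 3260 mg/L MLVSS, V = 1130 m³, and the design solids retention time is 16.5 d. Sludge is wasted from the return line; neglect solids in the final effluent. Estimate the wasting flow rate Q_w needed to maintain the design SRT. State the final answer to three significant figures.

θ_c = V·X/(Q_w·X_r) when wasting from the recycle, so Q_w = V·X/(θ_c·X_r) = 1130 × 3260 / (16.5 × 9370) = 23.83 m³/d.

Q_w ≈ 23.8 m³/d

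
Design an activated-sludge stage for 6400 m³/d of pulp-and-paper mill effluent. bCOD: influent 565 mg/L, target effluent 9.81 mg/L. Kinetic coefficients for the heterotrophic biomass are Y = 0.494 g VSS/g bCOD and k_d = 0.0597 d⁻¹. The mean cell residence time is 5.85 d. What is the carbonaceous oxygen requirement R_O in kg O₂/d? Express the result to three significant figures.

R_O ≈ 1710 kg O₂/d

The observed yield is Y_obs = Y/(1 + k_d·θ_c) = 0.494 / (1 + 0.0597 × 5.85) = 0.494 / 1.349 = 0.3661 g VSS per g bCOD removed.
Mass of bCOD removed per day: Q(S₀ − S) = 6400 × 555.2 g/m³ = 3553 kg/d.
Net sludge production P_X = 0.3661 × 3553 = 1301 kg VSS/d.
R_O = Q·ΔS − 1.42 P_X = 3553 − 1847 = 1706 kg O₂/d.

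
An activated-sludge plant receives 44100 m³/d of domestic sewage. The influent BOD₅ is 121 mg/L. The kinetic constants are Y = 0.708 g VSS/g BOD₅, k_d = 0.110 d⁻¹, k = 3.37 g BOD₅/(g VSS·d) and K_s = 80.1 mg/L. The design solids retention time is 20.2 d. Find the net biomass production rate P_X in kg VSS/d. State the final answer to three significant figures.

P_X ≈ 1120 kg VSS/d

Effluent substrate depends only on kinetics and SRT: S = K_s(1 + k_d θ_c) / [θ_c(Yk − k_d) − 1] = 80.1 × (1 + 0.110 × 20.2) / [20.2 × (0.708 × 3.37 − 0.110) − 1] = 258.1 / 44.97 = 5.738 mg/L.
Observed yield with endogenous decay: Y_obs = Y / (1 + k_d·θ_c) = 0.708 / (1 + 0.110 × 20.2) = 0.708 / 3.222 = 0.2197 g VSS/g BOD₅.
ΔS = 121 − 5.74 = 115.3 mg/L, so the substrate removal rate is 44100 × 115.3/1000 = 5083 kg BOD₅/d.
P_X = Y_obs · Q(S₀ − S) = 0.2197 × 5083 = 1117 kg VSS/d.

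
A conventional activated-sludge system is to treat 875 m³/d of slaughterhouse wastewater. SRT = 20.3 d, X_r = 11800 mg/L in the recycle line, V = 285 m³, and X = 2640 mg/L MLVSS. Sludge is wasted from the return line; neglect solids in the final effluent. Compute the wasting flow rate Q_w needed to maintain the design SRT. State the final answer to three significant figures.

Q_w = (V·X)/(θ_c X_r) = 285.0 × 2640 / (20.3 × 11800) = 3.141 m³/d.

Q_w ≈ 3.14 m³/d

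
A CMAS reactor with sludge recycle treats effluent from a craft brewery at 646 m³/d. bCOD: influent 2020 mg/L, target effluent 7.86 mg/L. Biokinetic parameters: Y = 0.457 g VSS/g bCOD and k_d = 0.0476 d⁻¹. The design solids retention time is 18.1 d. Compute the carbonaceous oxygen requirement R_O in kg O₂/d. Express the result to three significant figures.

Y_obs = Y / (1 + k_d θ_c) = 0.457 / (1 + 0.0476 × 18.1) = 0.457 / 1.862 = 0.2455.
Mass of bCOD removed per day: Q(S₀ − S) = 646 × 2012 g/m³ = 1300 kg/d.
Net sludge production P_X = 0.2455 × 1300 = 319.1 kg VSS/d.
R_O = Q·(S₀ − S) − 1.42·P_X = 1300 − 1.42 × 319.1 = 846.7 kg O₂/d.

R_O ≈ 847 kg O₂/d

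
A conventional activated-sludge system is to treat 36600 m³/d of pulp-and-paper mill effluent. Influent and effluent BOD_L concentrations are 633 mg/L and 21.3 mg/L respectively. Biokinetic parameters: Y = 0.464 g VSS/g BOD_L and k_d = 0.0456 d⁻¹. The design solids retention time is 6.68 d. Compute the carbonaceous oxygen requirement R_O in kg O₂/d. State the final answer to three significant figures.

R_O ≈ 11100 kg O₂/d

Correct the yield for decay: Y_obs = Y/(1 + k_d θ_c) = 0.464 / (1 + 0.0456 × 6.68) = 0.464 / 1.305 = 0.3557.
Substrate removed = Q·(S₀ − S) = 36600 m³/d × (633 − 21.3) g/m³ = 2.24×10^7 g/d = 22388 kg/d.
Biomass synthesised: P_X = Y_obs × 22388 = 7963 kg VSS/d.
Carbonaceous O₂ demand = substrate oxidised − cell-mass equivalent = 22388 − 1.42 × 7963 = 11081 kg O₂/d.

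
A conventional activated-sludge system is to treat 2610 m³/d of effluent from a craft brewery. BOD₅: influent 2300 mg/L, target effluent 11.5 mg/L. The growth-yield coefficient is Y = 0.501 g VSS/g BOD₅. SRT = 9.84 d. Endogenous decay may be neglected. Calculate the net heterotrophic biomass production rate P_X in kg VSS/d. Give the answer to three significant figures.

Since k_d ≈ 0, Y_obs = Y = 0.501 g VSS/g BOD₅.
ΔS = 2300 − 11.5 = 2288 mg/L, so the substrate removal rate is 2610 × 2288/1000 = 5973 kg BOD₅/d.
P_X = Y_obs · Q(S₀ − S) = 0.5010 × 5973 = 2992 kg VSS/d.

P_X ≈ 2990 kg VSS/d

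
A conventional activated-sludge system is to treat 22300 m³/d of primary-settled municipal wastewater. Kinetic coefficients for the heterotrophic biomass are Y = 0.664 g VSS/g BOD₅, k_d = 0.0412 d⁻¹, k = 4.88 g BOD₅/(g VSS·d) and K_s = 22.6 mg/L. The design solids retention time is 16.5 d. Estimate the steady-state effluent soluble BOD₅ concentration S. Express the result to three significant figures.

S ≈ 0.733 mg/L

From the Monod/SRT balance for a CMAS, S = K_s·(1+k_d θ_c)/[θ_c·(Y k − k_d) − 1] = 22.6 × (1 + 0.0412 × 16.5) / [16.5 × (0.664 × 4.88 − 0.0412) − 1] = 37.96 / 51.79 = 0.7331 mg/L.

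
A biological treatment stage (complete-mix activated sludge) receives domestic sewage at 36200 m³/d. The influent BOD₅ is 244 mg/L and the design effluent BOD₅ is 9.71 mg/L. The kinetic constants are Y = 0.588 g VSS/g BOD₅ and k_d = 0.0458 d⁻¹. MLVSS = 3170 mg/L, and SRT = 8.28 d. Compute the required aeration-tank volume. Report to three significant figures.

Rearranging the biomass balance for a CMAS with decay, V = Y·Q·ΔS·θ_c / [X·(1+k_d θ_c)] = 0.588 × 36200 × (244 − 9.71) × 8.28 / [3170 × (1 + 0.0458 × 8.28)] = 4.13×10^7 / 4372 = 9444 m³.

V ≈ 9440 m³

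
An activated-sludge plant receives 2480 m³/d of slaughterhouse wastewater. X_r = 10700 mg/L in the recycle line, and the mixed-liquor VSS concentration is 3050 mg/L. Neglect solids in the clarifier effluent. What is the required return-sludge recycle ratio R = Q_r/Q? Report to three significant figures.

R ≈ 0.399

Solids balance on the clarifier gives (1+R)X = R·X_r, so R = X/(X_r − X) = 3050 / (10700 − 3050) = 0.3987.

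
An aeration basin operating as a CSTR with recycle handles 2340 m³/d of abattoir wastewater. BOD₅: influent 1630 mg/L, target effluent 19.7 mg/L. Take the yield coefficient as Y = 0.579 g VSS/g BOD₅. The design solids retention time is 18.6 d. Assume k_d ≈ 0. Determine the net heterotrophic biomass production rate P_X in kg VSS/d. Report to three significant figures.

With endogenous decay neglected, the observed yield equals the true yield: Y_obs = Y = 0.579 g VSS/g BOD₅.
Mass of BOD₅ removed per day: Q(S₀ − S) = 2340 × 1610 g/m³ = 3768 kg/d.
Net biomass production P_X = Y_obs × Q·(S₀ − S) = 0.5790 × 3768 = 2182 kg VSS/d.

P_X ≈ 2180 kg VSS/d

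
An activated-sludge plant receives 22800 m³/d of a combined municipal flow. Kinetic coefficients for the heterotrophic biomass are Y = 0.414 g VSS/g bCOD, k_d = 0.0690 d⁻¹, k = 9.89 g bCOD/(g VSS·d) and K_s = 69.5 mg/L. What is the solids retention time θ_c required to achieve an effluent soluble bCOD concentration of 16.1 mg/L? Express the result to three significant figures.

θ_c ≈ 1.43 d

Specific growth rate at S = 16.1 mg/L: μ = YkS/(K_s+S) = 0.414·9.89·16.1/(69.5+16.1) = 0.7701 d⁻¹.
1/θ_c = 0.7701 − 0.0690 = 0.7011 d⁻¹, so θ_c = 1.426 d.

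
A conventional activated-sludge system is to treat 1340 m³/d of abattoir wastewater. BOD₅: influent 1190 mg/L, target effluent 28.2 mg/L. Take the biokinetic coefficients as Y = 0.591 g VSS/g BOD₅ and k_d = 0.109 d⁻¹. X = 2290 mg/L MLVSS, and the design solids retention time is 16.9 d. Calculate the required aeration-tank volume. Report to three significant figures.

V ≈ 2390 m³

Rearranging the biomass balance for a CMAS with decay, V = Y·Q·ΔS·θ_c / [X·(1+k_d θ_c)] = 0.591 × 1340 × (1190 − 28.2) × 16.9 / [2290 × (1 + 0.109 × 16.9)] = 1.55×10^7 / 6508 = 2389 m³.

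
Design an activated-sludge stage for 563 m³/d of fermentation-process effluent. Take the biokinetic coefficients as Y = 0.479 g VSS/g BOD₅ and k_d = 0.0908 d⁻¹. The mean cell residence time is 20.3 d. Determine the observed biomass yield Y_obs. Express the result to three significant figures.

Y_obs ≈ 0.168 g VSS/g BOD₅

Observed yield with endogenous decay: Y_obs = Y / (1 + k_d·θ_c) = 0.479 / (1 + 0.0908 × 20.3) = 0.479 / 2.843 = 0.1685 g VSS/g BOD₅.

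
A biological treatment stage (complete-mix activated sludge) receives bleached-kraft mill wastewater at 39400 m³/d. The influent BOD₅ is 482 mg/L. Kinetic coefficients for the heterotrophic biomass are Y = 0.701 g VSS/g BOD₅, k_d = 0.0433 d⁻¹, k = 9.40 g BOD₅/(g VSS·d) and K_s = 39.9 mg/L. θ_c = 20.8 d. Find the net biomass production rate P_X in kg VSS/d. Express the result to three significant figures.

Effluent substrate depends only on kinetics and SRT: S = K_s(1 + k_d θ_c) / [θ_c(Yk − k_d) − 1] = 39.9 × (1 + 0.0433 × 20.8) / [20.8 × (0.701 × 9.40 − 0.0433) − 1] = 75.84 / 135.2 = 0.5611 mg/L.
Correct the yield for decay: Y_obs = Y/(1 + k_d θ_c) = 0.701 / (1 + 0.0433 × 20.8) = 0.701 / 1.901 = 0.3688.
Q·(S₀ − S) = 39400 × (482 − 0.561) × 10⁻³ = 18969 kg/d removed.
Net biomass production P_X = Y_obs × Q·(S₀ − S) = 0.3688 × 18969 = 6996 kg VSS/d.

P_X ≈ 7000 kg VSS/d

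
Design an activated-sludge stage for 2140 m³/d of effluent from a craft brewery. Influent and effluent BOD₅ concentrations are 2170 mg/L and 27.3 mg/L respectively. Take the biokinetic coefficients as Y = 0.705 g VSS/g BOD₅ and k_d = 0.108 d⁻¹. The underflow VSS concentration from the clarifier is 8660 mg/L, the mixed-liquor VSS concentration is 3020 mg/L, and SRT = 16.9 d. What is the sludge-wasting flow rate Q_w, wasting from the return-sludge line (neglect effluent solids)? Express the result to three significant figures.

Steady-state biomass mass balance: V·X·(1 + k_d·θ_c) = Y·Q·(S₀ − S)·θ_c, so V = 0.705 × 2140 × (2170 − 27.3) × 16.9 / [3020 × (1 + 0.108 × 16.9)] = 5.46×10^7 / 8532 = 6403 m³.
Q_w = (V·X)/(θ_c X_r) = 6403 × 3020 / (16.9 × 8660) = 132.1 m³/d.

Q_w ≈ 132 m³/d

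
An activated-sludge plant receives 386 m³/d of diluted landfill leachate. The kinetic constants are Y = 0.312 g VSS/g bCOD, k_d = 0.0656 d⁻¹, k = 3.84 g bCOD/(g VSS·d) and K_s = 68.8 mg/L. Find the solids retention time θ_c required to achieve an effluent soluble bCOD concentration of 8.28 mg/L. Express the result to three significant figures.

θ_c ≈ 15.8 d

Specific growth rate at S = 8.28 mg/L: μ = YkS/(K_s+S) = 0.312·3.84·8.28/(68.8+8.28) = 0.1287 d⁻¹.
θ_c = 1/(μ − k_d) = 1/(0.1287 − 0.0656) = 1/0.06310 = 15.85 d.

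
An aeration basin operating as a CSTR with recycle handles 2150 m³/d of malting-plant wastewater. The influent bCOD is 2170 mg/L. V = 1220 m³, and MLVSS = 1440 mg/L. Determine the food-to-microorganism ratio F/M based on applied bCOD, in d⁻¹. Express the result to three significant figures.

Food-to-microorganism ratio F/M = Q S₀ / (V X) = 2150 × 2170 / (1220 × 1440) = 2.656 d⁻¹.

F/M ≈ 2.66 d⁻¹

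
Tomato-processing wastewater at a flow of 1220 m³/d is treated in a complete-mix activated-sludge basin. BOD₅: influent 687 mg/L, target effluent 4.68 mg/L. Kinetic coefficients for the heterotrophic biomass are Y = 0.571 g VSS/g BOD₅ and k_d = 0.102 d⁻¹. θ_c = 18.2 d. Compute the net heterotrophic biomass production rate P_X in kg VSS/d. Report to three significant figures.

Observed yield with endogenous decay: Y_obs = Y / (1 + k_d·θ_c) = 0.571 / (1 + 0.102 × 18.2) = 0.571 / 2.856 = 0.1999 g VSS/g BOD₅.
Q·(S₀ − S) = 1220 × (687 − 4.68) × 10⁻³ = 832.4 kg/d removed.
Biomass produced: P_X = Y_obs·Q·ΔS = 0.1999 × 832.4 ≈ 166.4 kg VSS/d.

P_X ≈ 166 kg VSS/d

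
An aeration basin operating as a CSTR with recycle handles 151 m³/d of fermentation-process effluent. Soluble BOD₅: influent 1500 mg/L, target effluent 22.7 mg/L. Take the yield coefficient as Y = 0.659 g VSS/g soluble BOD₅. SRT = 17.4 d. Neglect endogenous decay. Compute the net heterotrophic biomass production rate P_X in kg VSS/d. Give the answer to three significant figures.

P_X ≈ 147 kg VSS/d

No decay correction is needed, so Y_obs = Y = 0.659.
Substrate removed = Q·(S₀ − S) = 151 m³/d × (1500 − 22.7) g/m³ = 2.23×10^5 g/d = 223.1 kg/d.
P_X = Y_obs · Q(S₀ − S) = 0.6590 × 223.1 = 147.0 kg VSS/d.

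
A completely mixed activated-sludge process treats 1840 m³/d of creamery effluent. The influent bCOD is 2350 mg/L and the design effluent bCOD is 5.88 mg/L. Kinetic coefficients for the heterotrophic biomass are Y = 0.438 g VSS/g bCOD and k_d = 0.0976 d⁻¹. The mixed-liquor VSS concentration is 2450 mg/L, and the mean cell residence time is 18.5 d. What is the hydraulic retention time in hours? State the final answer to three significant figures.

Steady-state biomass mass balance: V·X·(1 + k_d·θ_c) = Y·Q·(S₀ − S)·θ_c, so V = 0.438 × 1840 × (2350 − 5.88) × 18.5 / [2450 × (1 + 0.0976 × 18.5)] = 3.49×10^7 / 6874 = 5085 m³.
Hydraulic retention time τ = V/Q = 5085 / 1840 = 2.763 d = 66.32 h.

τ ≈ 66.3 h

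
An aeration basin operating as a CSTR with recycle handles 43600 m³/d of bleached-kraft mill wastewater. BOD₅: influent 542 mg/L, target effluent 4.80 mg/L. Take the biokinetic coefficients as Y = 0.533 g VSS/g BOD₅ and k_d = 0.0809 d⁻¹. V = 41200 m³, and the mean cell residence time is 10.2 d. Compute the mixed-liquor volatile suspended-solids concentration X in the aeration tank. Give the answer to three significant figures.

Solving the biomass balance for X: X = Y Q (S₀−S) θ_c / [V (1+k_d θ_c)] = 0.533 × 43600 × (542 − 4.80) × 10.2 / [41200 × (1 + 0.0809 × 10.2)] = 1693 mg/L.

X ≈ 1690 mg/L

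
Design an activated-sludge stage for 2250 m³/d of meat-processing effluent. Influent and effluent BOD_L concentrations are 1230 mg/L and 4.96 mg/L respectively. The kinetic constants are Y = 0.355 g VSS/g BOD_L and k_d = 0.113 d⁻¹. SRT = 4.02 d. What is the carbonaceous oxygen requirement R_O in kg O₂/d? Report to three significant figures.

Observed yield with endogenous decay: Y_obs = Y / (1 + k_d·θ_c) = 0.355 / (1 + 0.113 × 4.02) = 0.355 / 1.454 = 0.2441 g VSS/g BOD_L.
ΔS = 1230 − 4.96 = 1225 mg/L, so the substrate removal rate is 2250 × 1225/1000 = 2756 kg BOD_L/d.
P_X = Y_obs·Q·(S₀ − S) = 0.2441 × 2756 = 672.9 kg VSS/d.
Carbonaceous O₂ demand = substrate oxidised − cell-mass equivalent = 2756 − 1.42 × 672.9 = 1801 kg O₂/d.

R_O ≈ 1800 kg O₂/d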